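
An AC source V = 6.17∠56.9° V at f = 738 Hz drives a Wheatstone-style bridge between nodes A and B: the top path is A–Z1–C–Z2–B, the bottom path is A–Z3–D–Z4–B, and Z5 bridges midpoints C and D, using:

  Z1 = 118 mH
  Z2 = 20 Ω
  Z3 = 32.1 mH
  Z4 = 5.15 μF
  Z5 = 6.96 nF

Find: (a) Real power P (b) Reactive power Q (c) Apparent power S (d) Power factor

Step 1 — Angular frequency: ω = 2π·f = 2π·738 = 4637 rad/s.
Step 2 — Component impedances:
  Z1: Z = jωL = j·4637·0.118 = 0 + j547.2 Ω
  Z2: Z = R = 20 Ω
  Z3: Z = jωL = j·4637·0.0321 = 0 + j148.8 Ω
  Z4: Z = 1/(jωC) = -j/(ω·C) = 0 - j41.88 Ω
  Z5: Z = 1/(jωC) = -j/(ω·C) = 0 - j3.099e+04 Ω
Step 3 — Bridge requires nodal analysis (the Z5 bridge couples midpoints C and D, so the two paths cannot be reduced to a simple series/parallel combination). Setting node B to ground and injecting 1 A at node A, the 3-node admittance system at A, C, D solves to V_A = Z_AB = 0.5423 + j89.53 Ω = 89.54∠89.7° Ω.
Step 4 — Source phasor: V = 6.17∠56.9° V = 3.369 + j5.169 V.
Step 5 — Current: I = V / Z = 0.05795 - j0.03728 A = 0.06891∠-32.8° A.
Step 6 — Complex power: S = V·I* = 0.002575 + j0.4252 VA.
Step 7 — Real power: P = Re(S) = 0.002575 W.
Step 8 — Reactive power: Q = Im(S) = 0.4252 VAR.
Step 9 — Apparent power: |S| = 0.4252 VA.
Step 10 — Power factor: PF = P/|S| = 0.006056 (lagging).

(a) P = 0.002575 W  (b) Q = 0.4252 VAR  (c) S = 0.4252 VA  (d) PF = 0.006056 (lagging)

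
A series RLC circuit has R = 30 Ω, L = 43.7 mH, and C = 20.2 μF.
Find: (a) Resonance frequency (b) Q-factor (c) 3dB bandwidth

Step 1 — Resonance: ω₀ = 1/√(LC) = 1/√(0.0437·2.02e-05) = 1064 rad/s.
Step 2 — f₀ = ω₀/(2π) = 169.4 Hz.
Step 3 — Series Q: Q = ω₀L/R = 1064·0.0437/30 = 1.55.
Step 4 — Bandwidth: Δω = ω₀/Q = 686.5 rad/s; BW = Δω/(2π) = 109.3 Hz.

(a) f₀ = 169.4 Hz  (b) Q = 1.55  (c) BW = 109.3 Hz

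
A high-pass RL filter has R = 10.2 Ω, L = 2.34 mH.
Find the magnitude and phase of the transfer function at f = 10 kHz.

Step 1 — Angular frequency: ω = 2π·1e+04 = 6.283e+04 rad/s.
Step 2 — Transfer function: H(jω) = jωL/(R + jωL).
Step 3 — Numerator jωL = j·147; denominator R + jωL = 10.2 + j147.
Step 4 — H = 0.9952 + j0.06904.
Step 5 — Magnitude: |H| = 0.9976 (-0.0 dB); phase: φ = 4.0°.

|H| = 0.9976 (-0.0 dB), φ = 4.0°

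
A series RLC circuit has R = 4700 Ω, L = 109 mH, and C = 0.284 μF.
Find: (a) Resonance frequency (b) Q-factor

Step 1 — Resonance condition Im(Z)=0 gives ω₀ = 1/√(LC).
Step 2 — ω₀ = 1/√(0.109·2.84e-07) = 5684 rad/s.
Step 3 — f₀ = ω₀/(2π) = 904.6 Hz.
Step 4 — Series Q: Q = ω₀L/R = 5684·0.109/4700 = 0.1318.

(a) f₀ = 904.6 Hz  (b) Q = 0.1318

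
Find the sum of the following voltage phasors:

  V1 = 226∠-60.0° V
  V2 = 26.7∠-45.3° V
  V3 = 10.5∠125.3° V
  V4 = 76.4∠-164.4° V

Step 1 — Convert each phasor to rectangular form:
  V1 = 226·(cos(-60.0°) + j·sin(-60.0°)) = 113 - j195.7 V
  V2 = 26.7·(cos(-45.3°) + j·sin(-45.3°)) = 18.78 - j18.98 V
  V3 = 10.5·(cos(125.3°) + j·sin(125.3°)) = -6.068 + j8.569 V
  V4 = 76.4·(cos(-164.4°) + j·sin(-164.4°)) = -73.59 - j20.55 V
Step 2 — Sum components: V_total = 52.13 - j226.7 V.
Step 3 — Convert to polar: |V_total| = 232.6 V, ∠V_total = -77.0°.

V_total = 232.6∠-77.0° V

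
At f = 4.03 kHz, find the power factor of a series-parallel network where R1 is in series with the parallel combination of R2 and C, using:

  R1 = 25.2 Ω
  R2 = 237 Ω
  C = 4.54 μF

Step 1 — Angular frequency: ω = 2π·f = 2π·4030 = 2.532e+04 rad/s.
Step 2 — Component impedances:
  R1: Z = R = 25.2 Ω
  R2: Z = R = 237 Ω
  C: Z = 1/(jωC) = -j/(ω·C) = 0 - j8.699 Ω
Step 3 — Parallel branch: R2 || C = 1/(1/R2 + 1/C) = 0.3188 - j8.687 Ω.
Step 4 — Series with R1: Z_total = R1 + (R2 || C) = 25.52 - j8.687 Ω = 26.96∠-18.8° Ω.
Step 5 — Power factor: PF = cos(φ) = Re(Z)/|Z| = 25.519/26.957 = 0.9467.
Step 6 — Type: Im(Z) = -8.687 ⇒ leading (phase φ = -18.8°).

PF = 0.9467 (leading, φ = -18.8°)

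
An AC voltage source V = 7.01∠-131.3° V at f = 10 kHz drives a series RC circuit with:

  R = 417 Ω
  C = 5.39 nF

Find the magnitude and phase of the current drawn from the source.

Step 1 — Angular frequency: ω = 2π·f = 2π·1e+04 = 6.283e+04 rad/s.
Step 2 — Component impedances:
  R: Z = R = 417 Ω
  C: Z = 1/(jωC) = -j/(ω·C) = 0 - j2953 Ω
Step 3 — Series combination: Z_total = R + C = 417 - j2953 Ω = 2982∠-82.0° Ω.
Step 4 — Source phasor: V = 7.01∠-131.3° V = -4.627 - j5.266 V.
Step 5 — Ohm's law: I = V / Z_total = (-4.627 - j5.266) / (417 - j2953) = 0.001532 - j0.001783 A.
Step 6 — Convert to polar: |I| = 0.002351 A, ∠I = -49.3°.

I = 0.002351∠-49.3° A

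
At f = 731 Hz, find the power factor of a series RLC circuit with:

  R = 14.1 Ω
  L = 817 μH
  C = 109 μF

Step 1 — Angular frequency: ω = 2π·f = 2π·731 = 4593 rad/s.
Step 2 — Component impedances:
  R: Z = R = 14.1 Ω
  L: Z = jωL = j·4593·0.000817 = 0 + j3.752 Ω
  C: Z = 1/(jωC) = -j/(ω·C) = 0 - j1.997 Ω
Step 3 — Series combination: Z_total = R + L + C = 14.1 + j1.755 Ω = 14.21∠7.1° Ω.
Step 4 — Power factor: PF = cos(φ) = Re(Z)/|Z| = 14.1/14.21 = 0.9923.
Step 5 — Type: Im(Z) = 1.755 ⇒ lagging (phase φ = 7.1°).

PF = 0.9923 (lagging, φ = 7.1°)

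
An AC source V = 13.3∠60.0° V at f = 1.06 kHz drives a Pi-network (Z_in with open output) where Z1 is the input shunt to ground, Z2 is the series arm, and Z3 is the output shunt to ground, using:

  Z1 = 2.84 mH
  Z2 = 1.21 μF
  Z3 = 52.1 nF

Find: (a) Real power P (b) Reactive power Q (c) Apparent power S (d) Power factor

Step 1 — Angular frequency: ω = 2π·f = 2π·1060 = 6660 rad/s.
Step 2 — Component impedances:
  Z1: Z = jωL = j·6660·0.00284 = 0 + j18.91 Ω
  Z2: Z = 1/(jωC) = -j/(ω·C) = 0 - j124.1 Ω
  Z3: Z = 1/(jωC) = -j/(ω·C) = 0 - j2882 Ω
Step 3 — With open output, the series arm Z2 and the output shunt Z3 appear in series to ground: Z2 + Z3 = 0 - j3006 Ω.
Step 4 — Parallel with input shunt Z1: Z_in = Z1 || (Z2 + Z3) = 0 + j19.03 Ω = 19.03∠90.0° Ω.
Step 5 — Source phasor: V = 13.3∠60.0° V = 6.65 + j11.52 V.
Step 6 — Current: I = V / Z = 0.6051 - j0.3494 A = 0.6987∠-30.0° A.
Step 7 — Complex power: S = V·I* = 0 + j9.293 VA.
Step 8 — Real power: P = Re(S) = 0 W.
Step 9 — Reactive power: Q = Im(S) = 9.293 VAR.
Step 10 — Apparent power: |S| = 9.293 VA.
Step 11 — Power factor: PF = P/|S| = 0 (lagging).

(a) P = 0 W  (b) Q = 9.293 VAR  (c) S = 9.293 VA  (d) PF = 0 (lagging)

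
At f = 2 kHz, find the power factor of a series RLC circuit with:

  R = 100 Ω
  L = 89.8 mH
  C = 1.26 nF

Step 1 — Angular frequency: ω = 2π·f = 2π·2000 = 1.257e+04 rad/s.
Step 2 — Component impedances:
  R: Z = R = 100 Ω
  L: Z = jωL = j·1.257e+04·0.0898 = 0 + j1128 Ω
  C: Z = 1/(jωC) = -j/(ω·C) = 0 - j6.316e+04 Ω
Step 3 — Series combination: Z_total = R + L + C = 100 - j6.203e+04 Ω = 6.203e+04∠-89.9° Ω.
Step 4 — Power factor: PF = cos(φ) = Re(Z)/|Z| = 100/6.203e+04 = 0.001612.
Step 5 — Type: Im(Z) = -6.203e+04 ⇒ leading (phase φ = -89.9°).

PF = 0.001612 (leading, φ = -89.9°)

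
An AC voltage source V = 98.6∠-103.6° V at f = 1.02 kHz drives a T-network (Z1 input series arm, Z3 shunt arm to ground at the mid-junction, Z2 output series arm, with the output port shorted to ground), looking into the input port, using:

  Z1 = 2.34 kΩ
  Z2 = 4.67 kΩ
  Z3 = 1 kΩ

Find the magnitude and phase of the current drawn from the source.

Step 1 — Angular frequency: ω = 2π·f = 2π·1020 = 6409 rad/s.
Step 2 — Component impedances:
  Z1: Z = R = 2340 Ω
  Z2: Z = R = 4670 Ω
  Z3: Z = R = 1000 Ω
Step 3 — With the output port shorted to ground, the output series arm Z2 runs from the junction to ground; the shunt arm Z3 also runs from the junction to ground. They appear in parallel: Z3 || Z2 = 823.6 Ω.
Step 4 — Series with input arm Z1: Z_in = Z1 + (Z3 || Z2) = 3164 Ω = 3164∠0.0° Ω.
Step 5 — Source phasor: V = 98.6∠-103.6° V = -23.19 - j95.84 V.
Step 6 — Ohm's law: I = V / Z_total = (-23.19 - j95.84) / (3164) = -0.007329 - j0.03029 A.
Step 7 — Convert to polar: |I| = 0.03117 A, ∠I = -103.6°.

I = 0.03117∠-103.6° A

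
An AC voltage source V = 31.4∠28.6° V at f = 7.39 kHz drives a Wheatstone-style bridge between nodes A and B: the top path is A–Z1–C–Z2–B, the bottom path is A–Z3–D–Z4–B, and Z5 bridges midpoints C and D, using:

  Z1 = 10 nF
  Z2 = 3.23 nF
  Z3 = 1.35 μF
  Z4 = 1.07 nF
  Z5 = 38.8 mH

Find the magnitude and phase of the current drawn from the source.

Step 1 — Angular frequency: ω = 2π·f = 2π·7390 = 4.643e+04 rad/s.
Step 2 — Component impedances:
  Z1: Z = 1/(jωC) = -j/(ω·C) = 0 - j2154 Ω
  Z2: Z = 1/(jωC) = -j/(ω·C) = 0 - j6668 Ω
  Z3: Z = 1/(jωC) = -j/(ω·C) = 0 - j15.95 Ω
  Z4: Z = 1/(jωC) = -j/(ω·C) = 0 - j2.013e+04 Ω
  Z5: Z = jωL = j·4.643e+04·0.0388 = 0 + j1802 Ω
Step 3 — Bridge requires nodal analysis (the Z5 bridge couples midpoints C and D, so the two paths cannot be reduced to a simple series/parallel combination). Setting node B to ground and injecting 1 A at node A, the 3-node admittance system at A, C, D solves to V_A = Z_AB = 0 + j4711 Ω = 4711∠90.0° Ω.
Step 4 — Source phasor: V = 31.4∠28.6° V = 27.57 + j15.03 V.
Step 5 — Ohm's law: I = V / Z_total = (27.57 + j15.03) / (0 + j4711) = 0.003191 - j0.005853 A.
Step 6 — Convert to polar: |I| = 0.006666 A, ∠I = -61.4°.

I = 0.006666∠-61.4° A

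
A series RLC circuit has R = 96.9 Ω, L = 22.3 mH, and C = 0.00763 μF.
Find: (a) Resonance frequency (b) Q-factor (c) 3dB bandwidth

Step 1 — Resonance condition Im(Z)=0 gives ω₀ = 1/√(LC).
Step 2 — ω₀ = 1/√(0.0223·7.63e-09) = 7.666e+04 rad/s.
Step 3 — f₀ = ω₀/(2π) = 1.22e+04 Hz.
Step 4 — Series Q: Q = ω₀L/R = 7.666e+04·0.0223/96.9 = 17.64.
Step 5 — 3dB bandwidth: Δω = ω₀/Q = 4345 rad/s; BW = Δω/(2π) = 691.6 Hz.

(a) f₀ = 1.22e+04 Hz  (b) Q = 17.64  (c) BW = 691.6 Hz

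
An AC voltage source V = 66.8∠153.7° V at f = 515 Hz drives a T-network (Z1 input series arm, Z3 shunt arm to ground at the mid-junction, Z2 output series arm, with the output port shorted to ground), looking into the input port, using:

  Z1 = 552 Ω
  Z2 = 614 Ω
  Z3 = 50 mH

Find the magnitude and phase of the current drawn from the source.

Step 1 — Angular frequency: ω = 2π·f = 2π·515 = 3236 rad/s.
Step 2 — Component impedances:
  Z1: Z = R = 552 Ω
  Z2: Z = R = 614 Ω
  Z3: Z = jωL = j·3236·0.05 = 0 + j161.8 Ω
Step 3 — With the output port shorted to ground, the output series arm Z2 runs from the junction to ground; the shunt arm Z3 also runs from the junction to ground. They appear in parallel: Z3 || Z2 = 39.86 + j151.3 Ω.
Step 4 — Series with input arm Z1: Z_in = Z1 + (Z3 || Z2) = 591.9 + j151.3 Ω = 610.9∠14.3° Ω.
Step 5 — Source phasor: V = 66.8∠153.7° V = -59.89 + j29.6 V.
Step 6 — Ohm's law: I = V / Z_total = (-59.89 + j29.6) / (591.9 + j151.3) = -0.08298 + j0.07122 A.
Step 7 — Convert to polar: |I| = 0.1093 A, ∠I = 139.4°.

I = 0.1093∠139.4° A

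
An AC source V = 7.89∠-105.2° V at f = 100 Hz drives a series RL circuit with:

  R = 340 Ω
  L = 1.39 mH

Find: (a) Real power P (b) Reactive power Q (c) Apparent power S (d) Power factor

Step 1 — Angular frequency: ω = 2π·f = 2π·100 = 628.3 rad/s.
Step 2 — Component impedances:
  R: Z = R = 340 Ω
  L: Z = jωL = j·628.3·0.00139 = 0 + j0.8734 Ω
Step 3 — Series combination: Z_total = R + L = 340 + j0.8734 Ω = 340∠0.1° Ω.
Step 4 — Source phasor: V = 7.89∠-105.2° V = -2.069 - j7.614 V.
Step 5 — Current: I = V / Z = -0.006142 - j0.02238 A = 0.02321∠-105.3° A.
Step 6 — Complex power: S = V·I* = 0.1831 + j0.0004703 VA.
Step 7 — Real power: P = Re(S) = 0.1831 W.
Step 8 — Reactive power: Q = Im(S) = 0.0004703 VAR.
Step 9 — Apparent power: |S| = 0.1831 VA.
Step 10 — Power factor: PF = P/|S| = 1 (lagging).

(a) P = 0.1831 W  (b) Q = 0.0004703 VAR  (c) S = 0.1831 VA  (d) PF = 1 (lagging)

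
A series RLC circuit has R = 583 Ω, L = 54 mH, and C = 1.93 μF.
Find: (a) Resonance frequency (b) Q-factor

Step 1 — Resonance condition Im(Z)=0 gives ω₀ = 1/√(LC).
Step 2 — ω₀ = 1/√(0.054·1.93e-06) = 3098 rad/s.
Step 3 — f₀ = ω₀/(2π) = 493 Hz.
Step 4 — Series Q: Q = ω₀L/R = 3098·0.054/583 = 0.2869.

(a) f₀ = 493 Hz  (b) Q = 0.2869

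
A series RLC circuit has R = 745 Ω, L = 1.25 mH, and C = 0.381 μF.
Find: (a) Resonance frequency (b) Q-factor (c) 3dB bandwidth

Step 1 — Resonance condition Im(Z)=0 gives ω₀ = 1/√(LC).
Step 2 — ω₀ = 1/√(0.00125·3.81e-07) = 4.582e+04 rad/s.
Step 3 — f₀ = ω₀/(2π) = 7293 Hz.
Step 4 — Series Q: Q = ω₀L/R = 4.582e+04·0.00125/745 = 0.07688.
Step 5 — 3dB bandwidth: Δω = ω₀/Q = 5.96e+05 rad/s; BW = Δω/(2π) = 9.486e+04 Hz.

(a) f₀ = 7293 Hz  (b) Q = 0.07688  (c) BW = 9.486e+04 Hz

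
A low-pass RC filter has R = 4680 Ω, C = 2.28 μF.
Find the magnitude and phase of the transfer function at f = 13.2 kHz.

Step 1 — Angular frequency: ω = 2π·1.32e+04 = 8.294e+04 rad/s.
Step 2 — Transfer function: H(jω) = 1/(1 + jωRC).
Step 3 — Denominator: 1 + jωRC = 1 + j·8.294e+04·4680·2.28e-06 = 1 + j885.
Step 4 — H = 1.277e-06 - j0.00113.
Step 5 — Magnitude: |H| = 0.00113 (-58.9 dB); phase: φ = -89.9°.

|H| = 0.00113 (-58.9 dB), φ = -89.9°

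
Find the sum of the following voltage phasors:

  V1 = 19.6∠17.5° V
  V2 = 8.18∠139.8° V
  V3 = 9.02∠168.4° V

Step 1 — Convert each phasor to rectangular form:
  V1 = 19.6·(cos(17.5°) + j·sin(17.5°)) = 18.69 + j5.894 V
  V2 = 8.18·(cos(139.8°) + j·sin(139.8°)) = -6.248 + j5.28 V
  V3 = 9.02·(cos(168.4°) + j·sin(168.4°)) = -8.836 + j1.814 V
Step 2 — Sum components: V_total = 3.609 + j12.99 V.
Step 3 — Convert to polar: |V_total| = 13.48 V, ∠V_total = 74.5°.

V_total = 13.48∠74.5° V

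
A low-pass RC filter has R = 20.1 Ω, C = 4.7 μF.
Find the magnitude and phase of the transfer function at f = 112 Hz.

Step 1 — Angular frequency: ω = 2π·112 = 703.7 rad/s.
Step 2 — Transfer function: H(jω) = 1/(1 + jωRC).
Step 3 — Denominator: 1 + jωRC = 1 + j·703.7·20.1·4.7e-06 = 1 + j0.06648.
Step 4 — H = 0.9956 - j0.06619.
Step 5 — Magnitude: |H| = 0.9978 (-0.0 dB); phase: φ = -3.8°.

|H| = 0.9978 (-0.0 dB), φ = -3.8°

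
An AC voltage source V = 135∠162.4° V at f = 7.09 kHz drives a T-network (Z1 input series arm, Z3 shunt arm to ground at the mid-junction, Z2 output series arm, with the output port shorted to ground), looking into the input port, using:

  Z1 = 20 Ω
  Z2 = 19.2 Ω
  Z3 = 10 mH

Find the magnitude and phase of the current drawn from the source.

Step 1 — Angular frequency: ω = 2π·f = 2π·7090 = 4.455e+04 rad/s.
Step 2 — Component impedances:
  Z1: Z = R = 20 Ω
  Z2: Z = R = 19.2 Ω
  Z3: Z = jωL = j·4.455e+04·0.01 = 0 + j445.5 Ω
Step 3 — With the output port shorted to ground, the output series arm Z2 runs from the junction to ground; the shunt arm Z3 also runs from the junction to ground. They appear in parallel: Z3 || Z2 = 19.16 + j0.826 Ω.
Step 4 — Series with input arm Z1: Z_in = Z1 + (Z3 || Z2) = 39.16 + j0.826 Ω = 39.17∠1.2° Ω.
Step 5 — Source phasor: V = 135∠162.4° V = -128.7 + j40.82 V.
Step 6 — Ohm's law: I = V / Z_total = (-128.7 + j40.82) / (39.16 + j0.826) = -3.262 + j1.111 A.
Step 7 — Convert to polar: |I| = 3.446 A, ∠I = 161.2°.

I = 3.446∠161.2° A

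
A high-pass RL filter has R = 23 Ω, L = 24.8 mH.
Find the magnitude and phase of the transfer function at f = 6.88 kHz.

Step 1 — Angular frequency: ω = 2π·6880 = 4.323e+04 rad/s.
Step 2 — Transfer function: H(jω) = jωL/(R + jωL).
Step 3 — Numerator jωL = j·1072; denominator R + jωL = 23 + j1072.
Step 4 — H = 0.9995 + j0.02144.
Step 5 — Magnitude: |H| = 0.9998 (-0.0 dB); phase: φ = 1.2°.

|H| = 0.9998 (-0.0 dB), φ = 1.2°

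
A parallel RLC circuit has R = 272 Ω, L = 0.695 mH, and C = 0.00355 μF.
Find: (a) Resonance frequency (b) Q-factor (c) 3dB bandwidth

Step 1 — Resonance: ω₀ = 1/√(LC) = 1/√(0.000695·3.55e-09) = 6.366e+05 rad/s.
Step 2 — f₀ = ω₀/(2π) = 1.013e+05 Hz.
Step 3 — Parallel Q: Q = R/(ω₀L) = 272/(6.366e+05·0.000695) = 0.6147.
Step 4 — Bandwidth: Δω = ω₀/Q = 1.036e+06 rad/s; BW = Δω/(2π) = 1.648e+05 Hz.

(a) f₀ = 1.013e+05 Hz  (b) Q = 0.6147  (c) BW = 1.648e+05 Hz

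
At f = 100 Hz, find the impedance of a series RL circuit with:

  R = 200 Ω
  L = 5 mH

Step 1 — Angular frequency: ω = 2π·f = 2π·100 = 628.3 rad/s.
Step 2 — Component impedances:
  R: Z = R = 200 Ω
  L: Z = jωL = j·628.3·0.005 = 0 + j3.142 Ω
Step 3 — Series combination: Z_total = R + L = 200 + j3.142 Ω = 200∠0.9° Ω.

Z = 200 + j3.142 Ω = 200∠0.9° Ω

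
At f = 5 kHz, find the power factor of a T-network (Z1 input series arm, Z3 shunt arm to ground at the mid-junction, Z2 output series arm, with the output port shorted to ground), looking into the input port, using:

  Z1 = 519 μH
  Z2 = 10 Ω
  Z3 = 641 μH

Step 1 — Angular frequency: ω = 2π·f = 2π·5000 = 3.142e+04 rad/s.
Step 2 — Component impedances:
  Z1: Z = jωL = j·3.142e+04·0.000519 = 0 + j16.3 Ω
  Z2: Z = R = 10 Ω
  Z3: Z = jωL = j·3.142e+04·0.000641 = 0 + j20.14 Ω
Step 3 — With the output port shorted to ground, the output series arm Z2 runs from the junction to ground; the shunt arm Z3 also runs from the junction to ground. They appear in parallel: Z3 || Z2 = 8.022 + j3.984 Ω.
Step 4 — Series with input arm Z1: Z_in = Z1 + (Z3 || Z2) = 8.022 + j20.29 Ω = 21.82∠68.4° Ω.
Step 5 — Power factor: PF = cos(φ) = Re(Z)/|Z| = 8.0219/21.817 = 0.3677.
Step 6 — Type: Im(Z) = 20.29 ⇒ lagging (phase φ = 68.4°).

PF = 0.3677 (lagging, φ = 68.4°)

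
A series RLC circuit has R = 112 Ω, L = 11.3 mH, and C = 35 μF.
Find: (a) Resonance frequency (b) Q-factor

Step 1 — Resonance condition Im(Z)=0 gives ω₀ = 1/√(LC).
Step 2 — ω₀ = 1/√(0.0113·3.5e-05) = 1590 rad/s.
Step 3 — f₀ = ω₀/(2π) = 253.1 Hz.
Step 4 — Series Q: Q = ω₀L/R = 1590·0.0113/112 = 0.1604.

(a) f₀ = 253.1 Hz  (b) Q = 0.1604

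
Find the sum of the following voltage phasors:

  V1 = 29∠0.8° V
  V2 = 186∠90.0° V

Step 1 — Convert each phasor to rectangular form:
  V1 = 29·(cos(0.8°) + j·sin(0.8°)) = 29 + j0.4049 V
  V2 = 186·(cos(90.0°) + j·sin(90.0°)) = 0 + j186 V
Step 2 — Sum components: V_total = 29 + j186.4 V.
Step 3 — Convert to polar: |V_total| = 188.6 V, ∠V_total = 81.2°.

V_total = 188.6∠81.2° V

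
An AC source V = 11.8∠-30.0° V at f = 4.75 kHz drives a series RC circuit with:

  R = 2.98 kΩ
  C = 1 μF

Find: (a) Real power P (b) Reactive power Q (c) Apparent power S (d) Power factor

Step 1 — Angular frequency: ω = 2π·f = 2π·4750 = 2.985e+04 rad/s.
Step 2 — Component impedances:
  R: Z = R = 2980 Ω
  C: Z = 1/(jωC) = -j/(ω·C) = 0 - j33.51 Ω
Step 3 — Series combination: Z_total = R + C = 2980 - j33.51 Ω = 2980∠-0.6° Ω.
Step 4 — Source phasor: V = 11.8∠-30.0° V = 10.22 - j5.9 V.
Step 5 — Current: I = V / Z = 0.003451 - j0.001941 A = 0.003959∠-29.4° A.
Step 6 — Complex power: S = V·I* = 0.04672 - j0.0005253 VA.
Step 7 — Real power: P = Re(S) = 0.04672 W.
Step 8 — Reactive power: Q = Im(S) = -0.0005253 VAR.
Step 9 — Apparent power: |S| = 0.04672 VA.
Step 10 — Power factor: PF = P/|S| = 0.9999 (leading).

(a) P = 0.04672 W  (b) Q = -0.0005253 VAR  (c) S = 0.04672 VA  (d) PF = 0.9999 (leading)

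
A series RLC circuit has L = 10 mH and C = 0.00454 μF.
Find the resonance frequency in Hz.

Step 1 — Resonance condition Im(Z)=0 gives ω₀ = 1/√(LC).
Step 2 — ω₀ = 1/√(0.01·4.54e-09) = 1.484e+05 rad/s.
Step 3 — f₀ = ω₀/(2π) = 2.362e+04 Hz.

f₀ = 2.362e+04 Hz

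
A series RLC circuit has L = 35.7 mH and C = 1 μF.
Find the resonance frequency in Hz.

Step 1 — Resonance condition Im(Z)=0 gives ω₀ = 1/√(LC).
Step 2 — ω₀ = 1/√(0.0357·1e-06) = 5293 rad/s.
Step 3 — f₀ = ω₀/(2π) = 842.3 Hz.

f₀ = 842.3 Hz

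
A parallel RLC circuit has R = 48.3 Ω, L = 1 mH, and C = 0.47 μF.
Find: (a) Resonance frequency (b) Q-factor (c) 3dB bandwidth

Step 1 — Resonance: ω₀ = 1/√(LC) = 1/√(0.001·4.7e-07) = 4.613e+04 rad/s.
Step 2 — f₀ = ω₀/(2π) = 7341 Hz.
Step 3 — Parallel Q: Q = R/(ω₀L) = 48.3/(4.613e+04·0.001) = 1.047.
Step 4 — Bandwidth: Δω = ω₀/Q = 4.405e+04 rad/s; BW = Δω/(2π) = 7011 Hz.

(a) f₀ = 7341 Hz  (b) Q = 1.047  (c) BW = 7011 Hz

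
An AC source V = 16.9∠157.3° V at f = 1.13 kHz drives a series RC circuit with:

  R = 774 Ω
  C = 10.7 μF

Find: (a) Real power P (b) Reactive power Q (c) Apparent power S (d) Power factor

Step 1 — Angular frequency: ω = 2π·f = 2π·1130 = 7100 rad/s.
Step 2 — Component impedances:
  R: Z = R = 774 Ω
  C: Z = 1/(jωC) = -j/(ω·C) = 0 - j13.16 Ω
Step 3 — Series combination: Z_total = R + C = 774 - j13.16 Ω = 774.1∠-1.0° Ω.
Step 4 — Source phasor: V = 16.9∠157.3° V = -15.59 + j6.522 V.
Step 5 — Current: I = V / Z = -0.02028 + j0.008081 A = 0.02183∠158.3° A.
Step 6 — Complex power: S = V·I* = 0.3689 - j0.006274 VA.
Step 7 — Real power: P = Re(S) = 0.3689 W.
Step 8 — Reactive power: Q = Im(S) = -0.006274 VAR.
Step 9 — Apparent power: |S| = 0.369 VA.
Step 10 — Power factor: PF = P/|S| = 0.9999 (leading).

(a) P = 0.3689 W  (b) Q = -0.006274 VAR  (c) S = 0.369 VA  (d) PF = 0.9999 (leading)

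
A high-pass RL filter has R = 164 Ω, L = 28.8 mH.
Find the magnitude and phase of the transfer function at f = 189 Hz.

Step 1 — Angular frequency: ω = 2π·189 = 1188 rad/s.
Step 2 — Transfer function: H(jω) = jωL/(R + jωL).
Step 3 — Numerator jωL = j·34.2; denominator R + jωL = 164 + j34.2.
Step 4 — H = 0.04168 + j0.1998.
Step 5 — Magnitude: |H| = 0.2041 (-13.8 dB); phase: φ = 78.2°.

|H| = 0.2041 (-13.8 dB), φ = 78.2°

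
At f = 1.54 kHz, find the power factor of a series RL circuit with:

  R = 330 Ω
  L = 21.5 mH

Step 1 — Angular frequency: ω = 2π·f = 2π·1540 = 9676 rad/s.
Step 2 — Component impedances:
  R: Z = R = 330 Ω
  L: Z = jωL = j·9676·0.0215 = 0 + j208 Ω
Step 3 — Series combination: Z_total = R + L = 330 + j208 Ω = 390.1∠32.2° Ω.
Step 4 — Power factor: PF = cos(φ) = Re(Z)/|Z| = 330/390.1 = 0.8459.
Step 5 — Type: Im(Z) = 208 ⇒ lagging (phase φ = 32.2°).

PF = 0.8459 (lagging, φ = 32.2°)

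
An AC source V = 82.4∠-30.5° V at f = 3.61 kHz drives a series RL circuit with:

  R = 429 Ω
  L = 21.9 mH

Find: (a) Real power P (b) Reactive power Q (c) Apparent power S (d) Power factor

Step 1 — Angular frequency: ω = 2π·f = 2π·3610 = 2.268e+04 rad/s.
Step 2 — Component impedances:
  R: Z = R = 429 Ω
  L: Z = jωL = j·2.268e+04·0.0219 = 0 + j496.7 Ω
Step 3 — Series combination: Z_total = R + L = 429 + j496.7 Ω = 656.3∠49.2° Ω.
Step 4 — Source phasor: V = 82.4∠-30.5° V = 71 - j41.82 V.
Step 5 — Current: I = V / Z = 0.02248 - j0.1235 A = 0.1255∠-79.7° A.
Step 6 — Complex power: S = V·I* = 6.761 + j7.829 VA.
Step 7 — Real power: P = Re(S) = 6.761 W.
Step 8 — Reactive power: Q = Im(S) = 7.829 VAR.
Step 9 — Apparent power: |S| = 10.34 VA.
Step 10 — Power factor: PF = P/|S| = 0.6536 (lagging).

(a) P = 6.761 W  (b) Q = 7.829 VAR  (c) S = 10.34 VA  (d) PF = 0.6536 (lagging)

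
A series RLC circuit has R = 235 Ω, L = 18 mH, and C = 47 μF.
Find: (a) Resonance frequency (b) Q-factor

Step 1 — Resonance condition Im(Z)=0 gives ω₀ = 1/√(LC).
Step 2 — ω₀ = 1/√(0.018·4.7e-05) = 1087 rad/s.
Step 3 — f₀ = ω₀/(2π) = 173 Hz.
Step 4 — Series Q: Q = ω₀L/R = 1087·0.018/235 = 0.08328.

(a) f₀ = 173 Hz  (b) Q = 0.08328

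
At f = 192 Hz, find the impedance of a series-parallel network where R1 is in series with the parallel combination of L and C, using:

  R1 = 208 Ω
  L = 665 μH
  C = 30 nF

Step 1 — Angular frequency: ω = 2π·f = 2π·192 = 1206 rad/s.
Step 2 — Component impedances:
  R1: Z = R = 208 Ω
  L: Z = jωL = j·1206·0.000665 = 0 + j0.8022 Ω
  C: Z = 1/(jωC) = -j/(ω·C) = 0 - j2.763e+04 Ω
Step 3 — Parallel branch: L || C = 1/(1/L + 1/C) = 0 + j0.8023 Ω.
Step 4 — Series with R1: Z_total = R1 + (L || C) = 208 + j0.8023 Ω = 208∠0.2° Ω.

Z = 208 + j0.8023 Ω = 208∠0.2° Ω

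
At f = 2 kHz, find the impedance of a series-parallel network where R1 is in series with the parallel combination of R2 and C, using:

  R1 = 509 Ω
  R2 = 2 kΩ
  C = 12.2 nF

Step 1 — Angular frequency: ω = 2π·f = 2π·2000 = 1.257e+04 rad/s.
Step 2 — Component impedances:
  R1: Z = R = 509 Ω
  R2: Z = R = 2000 Ω
  C: Z = 1/(jωC) = -j/(ω·C) = 0 - j6523 Ω
Step 3 — Parallel branch: R2 || C = 1/(1/R2 + 1/C) = 1828 - j560.5 Ω.
Step 4 — Series with R1: Z_total = R1 + (R2 || C) = 2337 - j560.5 Ω = 2403∠-13.5° Ω.

Z = 2337 - j560.5 Ω = 2403∠-13.5° Ω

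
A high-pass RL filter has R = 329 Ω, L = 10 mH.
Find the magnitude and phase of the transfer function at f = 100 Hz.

Step 1 — Angular frequency: ω = 2π·100 = 628.3 rad/s.
Step 2 — Transfer function: H(jω) = jωL/(R + jωL).
Step 3 — Numerator jωL = j·6.283; denominator R + jωL = 329 + j6.283.
Step 4 — H = 0.0003646 + j0.01909.
Step 5 — Magnitude: |H| = 0.01909 (-34.4 dB); phase: φ = 88.9°.

|H| = 0.01909 (-34.4 dB), φ = 88.9°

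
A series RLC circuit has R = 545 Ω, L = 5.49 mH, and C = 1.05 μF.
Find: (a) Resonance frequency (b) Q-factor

Step 1 — Resonance condition Im(Z)=0 gives ω₀ = 1/√(LC).
Step 2 — ω₀ = 1/√(0.00549·1.05e-06) = 1.317e+04 rad/s.
Step 3 — f₀ = ω₀/(2π) = 2096 Hz.
Step 4 — Series Q: Q = ω₀L/R = 1.317e+04·0.00549/545 = 0.1327.

(a) f₀ = 2096 Hz  (b) Q = 0.1327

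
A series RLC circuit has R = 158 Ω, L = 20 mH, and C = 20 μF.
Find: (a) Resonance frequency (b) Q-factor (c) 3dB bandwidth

Step 1 — Resonance condition Im(Z)=0 gives ω₀ = 1/√(LC).
Step 2 — ω₀ = 1/√(0.02·2e-05) = 1581 rad/s.
Step 3 — f₀ = ω₀/(2π) = 251.6 Hz.
Step 4 — Series Q: Q = ω₀L/R = 1581·0.02/158 = 0.2001.
Step 5 — 3dB bandwidth: Δω = ω₀/Q = 7900 rad/s; BW = Δω/(2π) = 1257 Hz.

(a) f₀ = 251.6 Hz  (b) Q = 0.2001  (c) BW = 1257 Hz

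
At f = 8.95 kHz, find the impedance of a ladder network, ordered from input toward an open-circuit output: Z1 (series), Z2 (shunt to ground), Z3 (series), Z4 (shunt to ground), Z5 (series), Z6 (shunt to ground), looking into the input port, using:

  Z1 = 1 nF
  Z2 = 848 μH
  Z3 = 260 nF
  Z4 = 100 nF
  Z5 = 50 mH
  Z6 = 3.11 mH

Step 1 — Angular frequency: ω = 2π·f = 2π·8950 = 5.623e+04 rad/s.
Step 2 — Component impedances:
  Z1: Z = 1/(jωC) = -j/(ω·C) = 0 - j1.778e+04 Ω
  Z2: Z = jωL = j·5.623e+04·0.000848 = 0 + j47.69 Ω
  Z3: Z = 1/(jωC) = -j/(ω·C) = 0 - j68.39 Ω
  Z4: Z = 1/(jωC) = -j/(ω·C) = 0 - j177.8 Ω
  Z5: Z = jωL = j·5.623e+04·0.05 = 0 + j2812 Ω
  Z6: Z = jωL = j·5.623e+04·0.00311 = 0 + j174.9 Ω
Step 3 — Ladder network (open output): work backward from the far end, alternating series and parallel combinations. Z_in = 0 - j1.772e+04 Ω = 1.772e+04∠-90.0° Ω.

Z = 0 - j1.772e+04 Ω = 1.772e+04∠-90.0° Ω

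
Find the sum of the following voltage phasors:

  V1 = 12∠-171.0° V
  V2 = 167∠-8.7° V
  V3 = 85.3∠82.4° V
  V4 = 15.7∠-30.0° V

Step 1 — Convert each phasor to rectangular form:
  V1 = 12·(cos(-171.0°) + j·sin(-171.0°)) = -11.85 - j1.877 V
  V2 = 167·(cos(-8.7°) + j·sin(-8.7°)) = 165.1 - j25.26 V
  V3 = 85.3·(cos(82.4°) + j·sin(82.4°)) = 11.28 + j84.55 V
  V4 = 15.7·(cos(-30.0°) + j·sin(-30.0°)) = 13.6 - j7.85 V
Step 2 — Sum components: V_total = 178.1 + j49.56 V.
Step 3 — Convert to polar: |V_total| = 184.9 V, ∠V_total = 15.6°.

V_total = 184.9∠15.6° V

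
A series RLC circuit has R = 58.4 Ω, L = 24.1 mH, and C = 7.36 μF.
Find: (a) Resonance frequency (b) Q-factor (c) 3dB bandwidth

Step 1 — Resonance: ω₀ = 1/√(LC) = 1/√(0.0241·7.36e-06) = 2374 rad/s.
Step 2 — f₀ = ω₀/(2π) = 377.9 Hz.
Step 3 — Series Q: Q = ω₀L/R = 2374·0.0241/58.4 = 0.9798.
Step 4 — Bandwidth: Δω = ω₀/Q = 2423 rad/s; BW = Δω/(2π) = 385.7 Hz.

(a) f₀ = 377.9 Hz  (b) Q = 0.9798  (c) BW = 385.7 Hz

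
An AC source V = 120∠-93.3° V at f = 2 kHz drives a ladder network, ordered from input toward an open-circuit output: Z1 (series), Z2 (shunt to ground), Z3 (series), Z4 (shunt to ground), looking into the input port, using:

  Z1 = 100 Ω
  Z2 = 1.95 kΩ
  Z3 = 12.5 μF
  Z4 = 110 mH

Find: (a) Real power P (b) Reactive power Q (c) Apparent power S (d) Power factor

Step 1 — Angular frequency: ω = 2π·f = 2π·2000 = 1.257e+04 rad/s.
Step 2 — Component impedances:
  Z1: Z = R = 100 Ω
  Z2: Z = R = 1950 Ω
  Z3: Z = 1/(jωC) = -j/(ω·C) = 0 - j6.366 Ω
  Z4: Z = jωL = j·1.257e+04·0.11 = 0 + j1382 Ω
Step 3 — Ladder network (open output): work backward from the far end, alternating series and parallel combinations. Z_in = 748.2 + j918.6 Ω = 1185∠50.8° Ω.
Step 4 — Source phasor: V = 120∠-93.3° V = -6.908 - j119.8 V.
Step 5 — Current: I = V / Z = -0.08209 - j0.05934 A = 0.1013∠-144.1° A.
Step 6 — Complex power: S = V·I* = 7.676 + j9.424 VA.
Step 7 — Real power: P = Re(S) = 7.676 W.
Step 8 — Reactive power: Q = Im(S) = 9.424 VAR.
Step 9 — Apparent power: |S| = 12.15 VA.
Step 10 — Power factor: PF = P/|S| = 0.6315 (lagging).

(a) P = 7.676 W  (b) Q = 9.424 VAR  (c) S = 12.15 VA  (d) PF = 0.6315 (lagging)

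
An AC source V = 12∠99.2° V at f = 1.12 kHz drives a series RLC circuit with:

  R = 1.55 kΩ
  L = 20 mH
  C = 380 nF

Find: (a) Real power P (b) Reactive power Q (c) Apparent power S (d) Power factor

Step 1 — Angular frequency: ω = 2π·f = 2π·1120 = 7037 rad/s.
Step 2 — Component impedances:
  R: Z = R = 1550 Ω
  L: Z = jωL = j·7037·0.02 = 0 + j140.7 Ω
  C: Z = 1/(jωC) = -j/(ω·C) = 0 - j374 Ω
Step 3 — Series combination: Z_total = R + L + C = 1550 - j233.2 Ω = 1567∠-8.6° Ω.
Step 4 — Source phasor: V = 12∠99.2° V = -1.919 + j11.85 V.
Step 5 — Current: I = V / Z = -0.002335 + j0.007291 A = 0.007656∠107.8° A.
Step 6 — Complex power: S = V·I* = 0.09085 - j0.01367 VA.
Step 7 — Real power: P = Re(S) = 0.09085 W.
Step 8 — Reactive power: Q = Im(S) = -0.01367 VAR.
Step 9 — Apparent power: |S| = 0.09187 VA.
Step 10 — Power factor: PF = P/|S| = 0.9889 (leading).

(a) P = 0.09085 W  (b) Q = -0.01367 VAR  (c) S = 0.09187 VA  (d) PF = 0.9889 (leading)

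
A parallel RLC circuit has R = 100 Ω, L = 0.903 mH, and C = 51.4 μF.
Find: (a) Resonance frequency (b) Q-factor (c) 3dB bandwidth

Step 1 — Resonance: ω₀ = 1/√(LC) = 1/√(0.000903·5.14e-05) = 4642 rad/s.
Step 2 — f₀ = ω₀/(2π) = 738.7 Hz.
Step 3 — Parallel Q: Q = R/(ω₀L) = 100/(4642·0.000903) = 23.86.
Step 4 — Bandwidth: Δω = ω₀/Q = 194.6 rad/s; BW = Δω/(2π) = 30.96 Hz.

(a) f₀ = 738.7 Hz  (b) Q = 23.86  (c) BW = 30.96 Hz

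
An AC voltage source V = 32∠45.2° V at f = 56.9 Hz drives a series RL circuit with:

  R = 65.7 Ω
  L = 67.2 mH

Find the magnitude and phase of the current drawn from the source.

Step 1 — Angular frequency: ω = 2π·f = 2π·56.9 = 357.5 rad/s.
Step 2 — Component impedances:
  R: Z = R = 65.7 Ω
  L: Z = jωL = j·357.5·0.0672 = 0 + j24.02 Ω
Step 3 — Series combination: Z_total = R + L = 65.7 + j24.02 Ω = 69.95∠20.1° Ω.
Step 4 — Source phasor: V = 32∠45.2° V = 22.55 + j22.71 V.
Step 5 — Ohm's law: I = V / Z_total = (22.55 + j22.71) / (65.7 + j24.02) = 0.4142 + j0.1941 A.
Step 6 — Convert to polar: |I| = 0.4574 A, ∠I = 25.1°.

I = 0.4574∠25.1° A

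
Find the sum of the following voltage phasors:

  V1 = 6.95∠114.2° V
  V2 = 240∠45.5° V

Step 1 — Convert each phasor to rectangular form:
  V1 = 6.95·(cos(114.2°) + j·sin(114.2°)) = -2.849 + j6.339 V
  V2 = 240·(cos(45.5°) + j·sin(45.5°)) = 168.2 + j171.2 V
Step 2 — Sum components: V_total = 165.4 + j177.5 V.
Step 3 — Convert to polar: |V_total| = 242.6 V, ∠V_total = 47.0°.

V_total = 242.6∠47.0° V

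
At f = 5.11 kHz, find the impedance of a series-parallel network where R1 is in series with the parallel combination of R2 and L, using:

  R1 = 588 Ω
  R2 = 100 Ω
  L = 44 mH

Step 1 — Angular frequency: ω = 2π·f = 2π·5110 = 3.211e+04 rad/s.
Step 2 — Component impedances:
  R1: Z = R = 588 Ω
  R2: Z = R = 100 Ω
  L: Z = jωL = j·3.211e+04·0.044 = 0 + j1413 Ω
Step 3 — Parallel branch: R2 || L = 1/(1/R2 + 1/L) = 99.5 + j7.043 Ω.
Step 4 — Series with R1: Z_total = R1 + (R2 || L) = 687.5 + j7.043 Ω = 687.5∠0.6° Ω.

Z = 687.5 + j7.043 Ω = 687.5∠0.6° Ω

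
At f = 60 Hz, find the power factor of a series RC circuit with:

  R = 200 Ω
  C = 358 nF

Step 1 — Angular frequency: ω = 2π·f = 2π·60 = 377 rad/s.
Step 2 — Component impedances:
  R: Z = R = 200 Ω
  C: Z = 1/(jωC) = -j/(ω·C) = 0 - j7409 Ω
Step 3 — Series combination: Z_total = R + C = 200 - j7409 Ω = 7412∠-88.5° Ω.
Step 4 — Power factor: PF = cos(φ) = Re(Z)/|Z| = 200/7412 = 0.02698.
Step 5 — Type: Im(Z) = -7409 ⇒ leading (phase φ = -88.5°).

PF = 0.02698 (leading, φ = -88.5°)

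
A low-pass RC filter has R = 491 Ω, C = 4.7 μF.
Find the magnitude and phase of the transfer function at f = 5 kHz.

Step 1 — Angular frequency: ω = 2π·5000 = 3.142e+04 rad/s.
Step 2 — Transfer function: H(jω) = 1/(1 + jωRC).
Step 3 — Denominator: 1 + jωRC = 1 + j·3.142e+04·491·4.7e-06 = 1 + j72.5.
Step 4 — H = 0.0001902 - j0.01379.
Step 5 — Magnitude: |H| = 0.01379 (-37.2 dB); phase: φ = -89.2°.

|H| = 0.01379 (-37.2 dB), φ = -89.2°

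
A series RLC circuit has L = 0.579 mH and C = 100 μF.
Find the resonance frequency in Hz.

Step 1 — Resonance condition Im(Z)=0 gives ω₀ = 1/√(LC).
Step 2 — ω₀ = 1/√(0.000579·0.0001) = 4156 rad/s.
Step 3 — f₀ = ω₀/(2π) = 661.4 Hz.

f₀ = 661.4 Hz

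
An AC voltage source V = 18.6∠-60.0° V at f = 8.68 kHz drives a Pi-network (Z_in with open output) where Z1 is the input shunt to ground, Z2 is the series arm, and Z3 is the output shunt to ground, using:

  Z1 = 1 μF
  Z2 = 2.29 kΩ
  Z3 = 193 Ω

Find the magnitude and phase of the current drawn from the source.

Step 1 — Angular frequency: ω = 2π·f = 2π·8680 = 5.454e+04 rad/s.
Step 2 — Component impedances:
  Z1: Z = 1/(jωC) = -j/(ω·C) = 0 - j18.34 Ω
  Z2: Z = R = 2290 Ω
  Z3: Z = R = 193 Ω
Step 3 — With open output, the series arm Z2 and the output shunt Z3 appear in series to ground: Z2 + Z3 = 2483 Ω.
Step 4 — Parallel with input shunt Z1: Z_in = Z1 || (Z2 + Z3) = 0.1354 - j18.33 Ω = 18.34∠-89.6° Ω.
Step 5 — Source phasor: V = 18.6∠-60.0° V = 9.3 - j16.11 V.
Step 6 — Ohm's law: I = V / Z_total = (9.3 - j16.11) / (0.1354 - j18.33) = 0.8822 + j0.5007 A.
Step 7 — Convert to polar: |I| = 1.014 A, ∠I = 29.6°.

I = 1.014∠29.6° A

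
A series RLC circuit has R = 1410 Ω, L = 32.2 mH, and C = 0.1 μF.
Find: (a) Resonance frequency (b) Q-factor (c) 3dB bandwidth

Step 1 — Resonance condition Im(Z)=0 gives ω₀ = 1/√(LC).
Step 2 — ω₀ = 1/√(0.0322·1e-07) = 1.762e+04 rad/s.
Step 3 — f₀ = ω₀/(2π) = 2805 Hz.
Step 4 — Series Q: Q = ω₀L/R = 1.762e+04·0.0322/1410 = 0.4024.
Step 5 — 3dB bandwidth: Δω = ω₀/Q = 4.379e+04 rad/s; BW = Δω/(2π) = 6969 Hz.

(a) f₀ = 2805 Hz  (b) Q = 0.4024  (c) BW = 6969 Hz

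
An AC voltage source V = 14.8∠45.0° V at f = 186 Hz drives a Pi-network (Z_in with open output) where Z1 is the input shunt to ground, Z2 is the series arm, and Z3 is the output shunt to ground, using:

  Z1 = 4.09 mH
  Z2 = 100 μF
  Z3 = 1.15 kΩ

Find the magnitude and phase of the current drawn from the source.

Step 1 — Angular frequency: ω = 2π·f = 2π·186 = 1169 rad/s.
Step 2 — Component impedances:
  Z1: Z = jωL = j·1169·0.00409 = 0 + j4.78 Ω
  Z2: Z = 1/(jωC) = -j/(ω·C) = 0 - j8.557 Ω
  Z3: Z = R = 1150 Ω
Step 3 — With open output, the series arm Z2 and the output shunt Z3 appear in series to ground: Z2 + Z3 = 1150 - j8.557 Ω.
Step 4 — Parallel with input shunt Z1: Z_in = Z1 || (Z2 + Z3) = 0.01987 + j4.78 Ω = 4.78∠89.8° Ω.
Step 5 — Source phasor: V = 14.8∠45.0° V = 10.47 + j10.47 V.
Step 6 — Ohm's law: I = V / Z_total = (10.47 + j10.47) / (0.01987 + j4.78) = 2.198 - j2.18 A.
Step 7 — Convert to polar: |I| = 3.096 A, ∠I = -44.8°.

I = 3.096∠-44.8° A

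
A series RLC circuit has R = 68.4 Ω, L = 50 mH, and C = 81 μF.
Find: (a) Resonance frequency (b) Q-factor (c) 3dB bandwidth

Step 1 — Resonance: ω₀ = 1/√(LC) = 1/√(0.05·8.1e-05) = 496.9 rad/s.
Step 2 — f₀ = ω₀/(2π) = 79.08 Hz.
Step 3 — Series Q: Q = ω₀L/R = 496.9·0.05/68.4 = 0.3632.
Step 4 — Bandwidth: Δω = ω₀/Q = 1368 rad/s; BW = Δω/(2π) = 217.7 Hz.

(a) f₀ = 79.08 Hz  (b) Q = 0.3632  (c) BW = 217.7 Hz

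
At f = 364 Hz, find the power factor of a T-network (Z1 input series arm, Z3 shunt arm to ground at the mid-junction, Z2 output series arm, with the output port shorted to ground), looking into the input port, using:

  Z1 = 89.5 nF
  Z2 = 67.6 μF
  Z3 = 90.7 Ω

Step 1 — Angular frequency: ω = 2π·f = 2π·364 = 2287 rad/s.
Step 2 — Component impedances:
  Z1: Z = 1/(jωC) = -j/(ω·C) = 0 - j4885 Ω
  Z2: Z = 1/(jωC) = -j/(ω·C) = 0 - j6.468 Ω
  Z3: Z = R = 90.7 Ω
Step 3 — With the output port shorted to ground, the output series arm Z2 runs from the junction to ground; the shunt arm Z3 also runs from the junction to ground. They appear in parallel: Z3 || Z2 = 0.4589 - j6.435 Ω.
Step 4 — Series with input arm Z1: Z_in = Z1 + (Z3 || Z2) = 0.4589 - j4892 Ω = 4892∠-90.0° Ω.
Step 5 — Power factor: PF = cos(φ) = Re(Z)/|Z| = 0.4589/4892 = 9.381e-05.
Step 6 — Type: Im(Z) = -4892 ⇒ leading (phase φ = -90.0°).

PF = 9.381e-05 (leading, φ = -90.0°)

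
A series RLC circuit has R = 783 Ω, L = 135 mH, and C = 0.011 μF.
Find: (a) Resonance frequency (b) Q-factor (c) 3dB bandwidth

Step 1 — Resonance condition Im(Z)=0 gives ω₀ = 1/√(LC).
Step 2 — ω₀ = 1/√(0.135·1.1e-08) = 2.595e+04 rad/s.
Step 3 — f₀ = ω₀/(2π) = 4130 Hz.
Step 4 — Series Q: Q = ω₀L/R = 2.595e+04·0.135/783 = 4.474.
Step 5 — 3dB bandwidth: Δω = ω₀/Q = 5800 rad/s; BW = Δω/(2π) = 923.1 Hz.

(a) f₀ = 4130 Hz  (b) Q = 4.474  (c) BW = 923.1 Hz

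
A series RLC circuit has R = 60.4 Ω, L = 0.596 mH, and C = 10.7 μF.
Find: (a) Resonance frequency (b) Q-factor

Step 1 — Resonance condition Im(Z)=0 gives ω₀ = 1/√(LC).
Step 2 — ω₀ = 1/√(0.000596·1.07e-05) = 1.252e+04 rad/s.
Step 3 — f₀ = ω₀/(2π) = 1993 Hz.
Step 4 — Series Q: Q = ω₀L/R = 1.252e+04·0.000596/60.4 = 0.1236.

(a) f₀ = 1993 Hz  (b) Q = 0.1236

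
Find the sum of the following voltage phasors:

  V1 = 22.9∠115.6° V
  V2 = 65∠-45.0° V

Step 1 — Convert each phasor to rectangular form:
  V1 = 22.9·(cos(115.6°) + j·sin(115.6°)) = -9.895 + j20.65 V
  V2 = 65·(cos(-45.0°) + j·sin(-45.0°)) = 45.96 - j45.96 V
Step 2 — Sum components: V_total = 36.07 - j25.31 V.
Step 3 — Convert to polar: |V_total| = 44.06 V, ∠V_total = -35.1°.

V_total = 44.06∠-35.1° V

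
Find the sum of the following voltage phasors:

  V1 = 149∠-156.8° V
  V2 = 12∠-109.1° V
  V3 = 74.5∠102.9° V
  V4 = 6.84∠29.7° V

Step 1 — Convert each phasor to rectangular form:
  V1 = 149·(cos(-156.8°) + j·sin(-156.8°)) = -137 - j58.7 V
  V2 = 12·(cos(-109.1°) + j·sin(-109.1°)) = -3.927 - j11.34 V
  V3 = 74.5·(cos(102.9°) + j·sin(102.9°)) = -16.63 + j72.62 V
  V4 = 6.84·(cos(29.7°) + j·sin(29.7°)) = 5.941 + j3.389 V
Step 2 — Sum components: V_total = -151.6 + j5.972 V.
Step 3 — Convert to polar: |V_total| = 151.7 V, ∠V_total = 177.7°.

V_total = 151.7∠177.7° V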